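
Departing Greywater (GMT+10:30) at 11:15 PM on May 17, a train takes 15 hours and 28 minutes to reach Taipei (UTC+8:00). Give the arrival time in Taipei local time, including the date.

12:13 PM on May 18

Convert departure to UTC: 11:15 PM − 10:30 = 12:45 PM UTC on May 17.
Add 15 hours and 28 minutes travel time → 4:13 AM UTC (May 18).
Taipei is UTC+8:00, so local arrival = 4:13 AM + 8:00 = 12:13 PM on May 18.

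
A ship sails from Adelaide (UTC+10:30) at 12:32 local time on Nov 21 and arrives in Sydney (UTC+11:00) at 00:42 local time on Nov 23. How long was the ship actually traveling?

Departure in UTC: 12:32 − 10:30 = 02:02 on Nov 21.
Arrival in UTC: 00:42 − 11:00 = 13:42 on Nov 22.
Elapsed = 13:42 − 02:02 (+1 day) = 35 hours 40 minutes.

35 hours 40 minutes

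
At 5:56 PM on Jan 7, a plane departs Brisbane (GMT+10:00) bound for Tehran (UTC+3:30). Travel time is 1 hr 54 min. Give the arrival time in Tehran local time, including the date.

Convert departure to UTC: 5:56 PM − 10:00 = 7:56 AM UTC on Jan 7.
Add 1 hour and 54 minutes travel time → 9:50 AM UTC.
Tehran is UTC+3:30, so local arrival = 9:50 AM + 3:30 = 1:20 PM on Jan 7.

1:20 PM on January 7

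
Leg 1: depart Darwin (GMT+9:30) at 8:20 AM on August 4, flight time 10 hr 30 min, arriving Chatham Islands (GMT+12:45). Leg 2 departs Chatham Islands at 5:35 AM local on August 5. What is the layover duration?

7 hours 30 minutes

Convert departure to UTC: 8:20 AM − 9:30 = 10:50 PM UTC on Aug 3.
Add 10 hours 30 minutes flight time → 9:20 AM UTC (Aug 4).
Chatham Islands is UTC+12:45, so local arrival = 9:20 AM + 12:45 = 10:05 PM on Aug 4.
Layover = 5:35 AM − 10:05 PM (+1 day) = 7 hours 30 minutes.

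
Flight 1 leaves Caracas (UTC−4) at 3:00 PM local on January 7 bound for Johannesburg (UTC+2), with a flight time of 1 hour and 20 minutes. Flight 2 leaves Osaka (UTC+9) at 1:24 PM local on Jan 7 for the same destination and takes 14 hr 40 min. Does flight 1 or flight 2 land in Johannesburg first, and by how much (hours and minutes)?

Flight 1 in UTC: 3:00 PM + 4:00 = 7:00 PM on Jan 7.
+1 hour 20 minutes → arrive 8:20 PM UTC on Jan 7.
Flight 2 in UTC: 1:24 PM − 9:00 = 4:24 AM on Jan 7.
+14 hours and 40 minutes → arrive 7:04 PM UTC on Jan 7.
Flight 2 lands earlier by 1 hour 16 minutes.

the second, by 1 hour 16 minutes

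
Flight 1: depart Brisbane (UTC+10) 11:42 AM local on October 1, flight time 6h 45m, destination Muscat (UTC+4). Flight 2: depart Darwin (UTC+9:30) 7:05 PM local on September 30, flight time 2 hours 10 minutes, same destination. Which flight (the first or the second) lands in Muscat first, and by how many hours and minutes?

Flight 1 in UTC: 11:42 AM − 10:00 = 1:42 AM on Oct 1.
+6 hours 45 minutes → arrive 8:27 AM UTC on Oct 1.
Flight 2 in UTC: 7:05 PM − 9:30 = 9:35 AM on Sep 30.
+2 hours and 10 minutes → arrive 11:45 AM UTC on Sep 30.
Flight 2 lands earlier by 20 hours 42 minutes.

the second, by 20 hours 42 minutes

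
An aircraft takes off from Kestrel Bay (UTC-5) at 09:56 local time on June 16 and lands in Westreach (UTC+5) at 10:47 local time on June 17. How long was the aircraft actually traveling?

14 hours 51 minutes

Departure in UTC: 09:56 + 5:00 = 14:56 on Jun 16.
Arrival in UTC: 10:47 − 5:00 = 05:47 on Jun 17.
Elapsed = 05:47 − 14:56 (+1 day) = 14 hours 51 minutes.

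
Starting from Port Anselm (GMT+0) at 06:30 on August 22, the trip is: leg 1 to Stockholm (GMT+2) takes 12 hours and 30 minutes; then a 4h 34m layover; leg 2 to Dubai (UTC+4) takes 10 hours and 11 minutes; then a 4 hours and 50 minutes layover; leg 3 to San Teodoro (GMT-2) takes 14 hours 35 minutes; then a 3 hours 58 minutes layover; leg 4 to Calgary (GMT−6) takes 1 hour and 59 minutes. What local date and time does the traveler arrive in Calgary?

Port Anselm is at UTC+0, so departure is already 06:30 UTC on Aug 22.
Add 12 hours 30 minutes leg 1 → 19:00 UTC.
Add 4 hours and 34 minutes layover in Stockholm → 23:34 UTC.
Add 10 hours 11 minutes leg 2 → 09:45 UTC (Aug 23).
Add 4 hours and 50 minutes layover in Dubai → 14:35 UTC.
Add 14 hours 35 minutes leg 3 → 05:10 UTC (Aug 24).
Add 3 hours 58 minutes layover in San Teodoro → 09:08 UTC.
Add 1 hour 59 minutes leg 4 → 11:07 UTC.
Calgary is UTC−6:00, so local arrival = 11:07 − 6:00 = 05:07 on Aug 24.

05:07 on Aug 24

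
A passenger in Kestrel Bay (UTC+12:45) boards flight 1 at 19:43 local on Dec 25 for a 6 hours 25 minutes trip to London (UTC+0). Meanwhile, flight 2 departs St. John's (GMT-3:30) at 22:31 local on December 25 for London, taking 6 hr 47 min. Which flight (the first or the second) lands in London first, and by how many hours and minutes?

the first, by 19 hours 25 minutes

Flight 1 in UTC: 19:43 − 12:45 = 06:58 on Dec 25.
+6 hours and 25 minutes → arrive 13:23 UTC on Dec 25.
Flight 2 in UTC: 22:31 + 3:30 = 02:01 on Dec 26.
+6 hours 47 minutes → arrive 08:48 UTC on Dec 26.
Flight 1 lands earlier by 19 hours 25 minutes.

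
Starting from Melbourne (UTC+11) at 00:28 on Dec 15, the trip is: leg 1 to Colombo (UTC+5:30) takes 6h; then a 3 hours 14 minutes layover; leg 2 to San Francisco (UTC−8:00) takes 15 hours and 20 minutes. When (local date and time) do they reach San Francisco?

Convert departure to UTC: 00:28 − 11:00 = 13:28 UTC on Dec 14.
Add 6 hours leg 1 → 19:28 UTC.
Add 3 hours and 14 minutes layover in Colombo → 22:42 UTC.
Add 15 hours 20 minutes leg 2 → 14:02 UTC (Dec 15).
San Francisco is UTC−8:00, so local arrival = 14:02 − 8:00 = 06:02 on Dec 15.

06:02 on Dec 15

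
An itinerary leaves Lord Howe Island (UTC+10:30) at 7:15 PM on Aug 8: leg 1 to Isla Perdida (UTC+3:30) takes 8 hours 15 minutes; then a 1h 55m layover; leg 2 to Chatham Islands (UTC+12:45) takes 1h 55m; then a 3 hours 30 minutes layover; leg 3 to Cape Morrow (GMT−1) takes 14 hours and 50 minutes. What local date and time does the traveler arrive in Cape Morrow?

2:10 PM on August 9

Convert departure to UTC: 7:15 PM − 10:30 = 8:45 AM UTC on Aug 8.
Add 8 hours 15 minutes leg 1 → 5:00 PM UTC.
Add 1 hour 55 minutes layover in Isla Perdida → 6:55 PM UTC.
Add 1 hour and 55 minutes leg 2 → 8:50 PM UTC.
Add 3 hours and 30 minutes layover in Chatham Islands → 12:20 AM UTC (Aug 9).
Add 14 hours 50 minutes leg 3 → 3:10 PM UTC.
Cape Morrow is UTC−1:00, so local arrival = 3:10 PM − 1:00 = 2:10 PM on Aug 9.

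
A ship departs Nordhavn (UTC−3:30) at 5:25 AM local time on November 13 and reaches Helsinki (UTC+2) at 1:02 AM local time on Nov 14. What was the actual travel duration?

14 hours 7 minutes

Departure in UTC: 5:25 AM + 3:30 = 8:55 AM on Nov 13.
Arrival in UTC: 1:02 AM − 2:00 = 11:02 PM on Nov 13.
Elapsed = 11:02 PM − 8:55 AM = 14 hours 7 minutes.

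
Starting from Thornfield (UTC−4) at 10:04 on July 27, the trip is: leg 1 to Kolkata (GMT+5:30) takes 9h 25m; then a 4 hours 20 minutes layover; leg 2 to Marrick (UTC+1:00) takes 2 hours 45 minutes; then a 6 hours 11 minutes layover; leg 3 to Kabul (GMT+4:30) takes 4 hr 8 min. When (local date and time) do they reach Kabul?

Convert departure to UTC: 10:04 + 4:00 = 14:04 UTC on Jul 27.
Add 9 hours and 25 minutes leg 1 → 23:29 UTC.
Add 4 hours 20 minutes layover in Kolkata → 03:49 UTC (Jul 28).
Add 2 hours and 45 minutes leg 2 → 06:34 UTC.
Add 6 hours and 11 minutes layover in Marrick → 12:45 UTC.
Add 4 hours 8 minutes leg 3 → 16:53 UTC.
Kabul is UTC+4:30, so local arrival = 16:53 + 4:30 = 21:23 on Jul 28.

21:23 on July 28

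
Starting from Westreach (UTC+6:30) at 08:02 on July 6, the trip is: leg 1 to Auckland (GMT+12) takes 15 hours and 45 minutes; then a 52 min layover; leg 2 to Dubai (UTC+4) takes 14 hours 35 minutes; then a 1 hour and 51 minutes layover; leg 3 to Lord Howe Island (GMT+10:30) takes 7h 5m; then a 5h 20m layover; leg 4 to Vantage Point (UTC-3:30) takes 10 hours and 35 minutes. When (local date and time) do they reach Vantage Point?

Convert departure to UTC: 08:02 − 6:30 = 01:32 UTC on Jul 6.
Add 15 hours and 45 minutes leg 1 → 17:17 UTC.
Add 52 minutes layover in Auckland → 18:09 UTC.
Add 14 hours 35 minutes leg 2 → 08:44 UTC (Jul 7).
Add 1 hour 51 minutes layover in Dubai → 10:35 UTC.
Add 7 hours 5 minutes leg 3 → 17:40 UTC.
Add 5 hours and 20 minutes layover in Lord Howe Island → 23:00 UTC.
Add 10 hours and 35 minutes leg 4 → 09:35 UTC (Jul 8).
Vantage Point is UTC−3:30, so local arrival = 09:35 − 3:30 = 06:05 on Jul 8.

06:05 on July 8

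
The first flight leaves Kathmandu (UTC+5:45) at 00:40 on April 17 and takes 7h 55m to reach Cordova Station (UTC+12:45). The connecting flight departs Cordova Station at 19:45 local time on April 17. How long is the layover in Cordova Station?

4 hours 10 minutes

Convert departure to UTC: 00:40 − 5:45 = 18:55 UTC on Apr 16.
Add 7 hours and 55 minutes flight time → 02:50 UTC (Apr 17).
Cordova Station is UTC+12:45, so local arrival = 02:50 + 12:45 = 15:35 on Apr 17.
Layover = 19:45 − 15:35 = 4 hours 10 minutes.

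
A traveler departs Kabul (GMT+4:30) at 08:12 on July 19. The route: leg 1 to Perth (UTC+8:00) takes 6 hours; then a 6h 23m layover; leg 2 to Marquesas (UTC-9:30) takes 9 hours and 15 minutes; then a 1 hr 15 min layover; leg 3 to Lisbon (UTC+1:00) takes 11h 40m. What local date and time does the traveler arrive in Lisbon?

15:15 on July 20

Convert departure to UTC: 08:12 − 4:30 = 03:42 UTC on Jul 19.
Add 6 hours leg 1 → 09:42 UTC.
Add 6 hours and 23 minutes layover in Perth → 16:05 UTC.
Add 9 hours and 15 minutes leg 2 → 01:20 UTC (Jul 20).
Add 1 hour 15 minutes layover in Marquesas → 02:35 UTC.
Add 11 hours 40 minutes leg 3 → 14:15 UTC.
Lisbon is UTC+1:00, so local arrival = 14:15 + 1:00 = 15:15 on Jul 20.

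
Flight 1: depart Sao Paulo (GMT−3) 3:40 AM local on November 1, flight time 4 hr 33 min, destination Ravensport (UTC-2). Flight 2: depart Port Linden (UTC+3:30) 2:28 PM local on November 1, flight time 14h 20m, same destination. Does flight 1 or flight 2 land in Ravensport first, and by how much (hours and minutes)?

the first, by 14 hours 5 minutes

Flight 1 in UTC: 3:40 AM + 3:00 = 6:40 AM on Nov 1.
+4 hours and 33 minutes → arrive 11:13 AM UTC on Nov 1.
Flight 2 in UTC: 2:28 PM − 3:30 = 10:58 AM on Nov 1.
+14 hours and 20 minutes → arrive 1:18 AM UTC on Nov 2.
Flight 1 lands earlier by 14 hours 5 minutes.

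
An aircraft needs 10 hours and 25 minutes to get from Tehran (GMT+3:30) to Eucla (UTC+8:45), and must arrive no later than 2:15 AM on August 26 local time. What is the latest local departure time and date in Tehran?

10:35 AM on August 25

Target arrival in UTC: 2:15 AM − 8:45 = 5:30 PM on Aug 25.
Subtract 10 hours 25 minutes → departure 7:05 AM UTC on Aug 25.
Tehran is UTC+3:30: 7:05 AM + 3:30 = 10:35 AM on Aug 25.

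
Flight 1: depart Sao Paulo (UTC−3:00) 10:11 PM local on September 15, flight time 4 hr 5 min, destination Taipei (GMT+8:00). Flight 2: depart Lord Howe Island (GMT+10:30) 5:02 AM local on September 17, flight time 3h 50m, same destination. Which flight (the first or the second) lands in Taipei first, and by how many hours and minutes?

the first, by 17 hours 6 minutes

Flight 1 in UTC: 10:11 PM + 3:00 = 1:11 AM on Sep 16.
+4 hours and 5 minutes → arrive 5:16 AM UTC on Sep 16.
Flight 2 in UTC: 5:02 AM − 10:30 = 6:32 PM on Sep 16.
+3 hours 50 minutes → arrive 10:22 PM UTC on Sep 16.
Flight 1 lands earlier by 17 hours 6 minutes.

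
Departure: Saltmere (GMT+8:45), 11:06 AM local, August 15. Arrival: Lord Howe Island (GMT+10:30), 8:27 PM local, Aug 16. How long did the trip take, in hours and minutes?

Lord Howe Island is 1:45 ahead of Saltmere.
Clock-face elapsed time (ignoring zones) is 33 hours 21 minutes.
Actual elapsed = 33 hours 21 minutes − 1:45 = 31 hours 36 minutes.

31 hours 36 minutes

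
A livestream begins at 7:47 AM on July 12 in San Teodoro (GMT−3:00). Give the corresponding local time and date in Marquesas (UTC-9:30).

Marquesas is 6:30 behind San Teodoro.
Shift by the zone difference: 7:47 AM − 6:30 = 1:17 AM on Jul 12 in Marquesas.

1:17 AM on July 12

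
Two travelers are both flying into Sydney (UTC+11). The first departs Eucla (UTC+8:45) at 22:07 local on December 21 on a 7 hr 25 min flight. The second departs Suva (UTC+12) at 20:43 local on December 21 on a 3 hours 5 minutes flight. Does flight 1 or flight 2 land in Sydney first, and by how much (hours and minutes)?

Flight 1 in UTC: 22:07 − 8:45 = 13:22 on Dec 21.
+7 hours 25 minutes → arrive 20:47 UTC on Dec 21.
Flight 2 in UTC: 20:43 − 12:00 = 08:43 on Dec 21.
+3 hours 5 minutes → arrive 11:48 UTC on Dec 21.
Flight 2 lands earlier by 8 hours 59 minutes.

the second, by 8 hours 59 minutes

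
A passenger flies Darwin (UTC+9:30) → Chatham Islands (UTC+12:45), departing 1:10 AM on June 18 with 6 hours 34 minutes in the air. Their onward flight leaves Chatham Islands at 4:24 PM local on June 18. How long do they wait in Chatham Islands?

Convert departure to UTC: 1:10 AM − 9:30 = 3:40 PM UTC on Jun 17.
Add 6 hours 34 minutes flight time → 10:14 PM UTC.
Chatham Islands is UTC+12:45, so local arrival = 10:14 PM + 12:45 = 10:59 AM on Jun 18.
Layover = 4:24 PM − 10:59 AM = 5 hours 25 minutes.

5 hours 25 minutes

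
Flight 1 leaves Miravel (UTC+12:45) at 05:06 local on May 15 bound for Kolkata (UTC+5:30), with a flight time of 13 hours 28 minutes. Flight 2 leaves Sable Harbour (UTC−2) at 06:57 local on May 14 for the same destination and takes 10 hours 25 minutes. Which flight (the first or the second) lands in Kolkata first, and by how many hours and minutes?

Flight 1 in UTC: 05:06 − 12:45 = 16:21 on May 14.
+13 hours and 28 minutes → arrive 05:49 UTC on May 15.
Flight 2 in UTC: 06:57 + 2:00 = 08:57 on May 14.
+10 hours 25 minutes → arrive 19:22 UTC on May 14.
Flight 2 lands earlier by 10 hours 27 minutes.

the second, by 10 hours 27 minutes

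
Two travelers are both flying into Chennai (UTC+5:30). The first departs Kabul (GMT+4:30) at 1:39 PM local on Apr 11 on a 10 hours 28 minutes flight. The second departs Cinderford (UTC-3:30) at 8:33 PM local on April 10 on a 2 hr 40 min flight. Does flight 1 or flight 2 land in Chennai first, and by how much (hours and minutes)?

the second, by 16 hours 54 minutes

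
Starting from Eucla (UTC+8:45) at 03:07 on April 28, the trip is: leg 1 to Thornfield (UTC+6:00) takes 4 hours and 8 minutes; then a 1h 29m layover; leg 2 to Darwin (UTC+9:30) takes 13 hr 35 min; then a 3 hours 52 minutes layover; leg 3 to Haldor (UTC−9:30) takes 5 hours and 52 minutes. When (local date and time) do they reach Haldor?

Convert departure to UTC: 03:07 − 8:45 = 18:22 UTC on Apr 27.
Add 4 hours 8 minutes leg 1 → 22:30 UTC.
Add 1 hour 29 minutes layover in Thornfield → 23:59 UTC.
Add 13 hours 35 minutes leg 2 → 13:34 UTC (Apr 28).
Add 3 hours and 52 minutes layover in Darwin → 17:26 UTC.
Add 5 hours and 52 minutes leg 3 → 23:18 UTC.
Haldor is UTC−9:30, so local arrival = 23:18 − 9:30 = 13:48 on Apr 28.

13:48 on April 28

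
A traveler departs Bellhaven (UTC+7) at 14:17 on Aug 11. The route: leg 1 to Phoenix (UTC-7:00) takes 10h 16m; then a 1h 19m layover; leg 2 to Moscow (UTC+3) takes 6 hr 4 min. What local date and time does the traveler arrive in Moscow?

Convert departure to UTC: 14:17 − 7:00 = 07:17 UTC on Aug 11.
Add 10 hours and 16 minutes leg 1 → 17:33 UTC.
Add 1 hour 19 minutes layover in Phoenix → 18:52 UTC.
Add 6 hours 4 minutes leg 2 → 00:56 UTC (Aug 12).
Moscow is UTC+3:00, so local arrival = 00:56 + 3:00 = 03:56 on Aug 12.

03:56 on August 12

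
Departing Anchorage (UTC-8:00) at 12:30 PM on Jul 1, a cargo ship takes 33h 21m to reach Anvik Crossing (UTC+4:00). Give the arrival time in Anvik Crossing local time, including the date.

Anvik Crossing is 12:00 ahead of Anchorage.
After 33 hours 21 minutes it is 9:51 PM (Jul 2) in Anchorage.
Shift by the zone difference: 9:51 PM + 12:00 = 9:51 AM on Jul 3 in Anvik Crossing.

9:51 AM on July 3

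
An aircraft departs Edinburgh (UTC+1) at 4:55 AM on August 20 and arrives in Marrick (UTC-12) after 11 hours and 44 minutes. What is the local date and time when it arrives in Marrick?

3:39 AM on Aug 20

Convert departure to UTC: 4:55 AM − 1:00 = 3:55 AM UTC on Aug 20.
Add 11 hours and 44 minutes travel time → 3:39 PM UTC.
Marrick is UTC−12:00, so local arrival = 3:39 PM − 12:00 = 3:39 AM on Aug 20.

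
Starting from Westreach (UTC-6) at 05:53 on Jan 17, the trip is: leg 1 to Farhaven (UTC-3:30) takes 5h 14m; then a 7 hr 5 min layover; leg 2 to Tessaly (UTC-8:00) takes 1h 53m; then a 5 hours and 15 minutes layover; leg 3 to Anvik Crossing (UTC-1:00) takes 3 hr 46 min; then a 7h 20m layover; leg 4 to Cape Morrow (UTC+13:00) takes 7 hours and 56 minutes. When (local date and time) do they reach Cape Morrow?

15:22 on January 19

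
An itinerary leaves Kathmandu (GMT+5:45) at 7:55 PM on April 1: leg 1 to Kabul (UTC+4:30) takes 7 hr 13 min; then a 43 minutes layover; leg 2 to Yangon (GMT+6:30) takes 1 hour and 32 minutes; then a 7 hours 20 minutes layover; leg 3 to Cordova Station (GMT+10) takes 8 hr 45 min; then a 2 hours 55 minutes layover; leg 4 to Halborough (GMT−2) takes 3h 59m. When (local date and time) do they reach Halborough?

Convert departure to UTC: 7:55 PM − 5:45 = 2:10 PM UTC on Apr 1.
Add 7 hours and 13 minutes leg 1 → 9:23 PM UTC.
Add 43 minutes layover in Kabul → 10:06 PM UTC.
Add 1 hour and 32 minutes leg 2 → 11:38 PM UTC.
Add 7 hours 20 minutes layover in Yangon → 6:58 AM UTC (Apr 2).
Add 8 hours and 45 minutes leg 3 → 3:43 PM UTC.
Add 2 hours and 55 minutes layover in Cordova Station → 6:38 PM UTC.
Add 3 hours and 59 minutes leg 4 → 10:37 PM UTC.
Halborough is UTC−2:00, so local arrival = 10:37 PM − 2:00 = 8:37 PM on Apr 2.

8:37 PM on April 2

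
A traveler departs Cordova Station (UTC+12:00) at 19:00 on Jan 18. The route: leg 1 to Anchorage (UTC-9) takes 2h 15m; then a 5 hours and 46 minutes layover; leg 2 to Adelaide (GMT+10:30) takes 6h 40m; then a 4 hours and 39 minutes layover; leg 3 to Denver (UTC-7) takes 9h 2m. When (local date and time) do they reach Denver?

04:22 on January 19

Convert departure to UTC: 19:00 − 12:00 = 07:00 UTC on Jan 18.
Add 2 hours 15 minutes leg 1 → 09:15 UTC.
Add 5 hours 46 minutes layover in Anchorage → 15:01 UTC.
Add 6 hours and 40 minutes leg 2 → 21:41 UTC.
Add 4 hours 39 minutes layover in Adelaide → 02:20 UTC (Jan 19).
Add 9 hours 2 minutes leg 3 → 11:22 UTC.
Denver is UTC−7:00, so local arrival = 11:22 − 7:00 = 04:22 on Jan 19.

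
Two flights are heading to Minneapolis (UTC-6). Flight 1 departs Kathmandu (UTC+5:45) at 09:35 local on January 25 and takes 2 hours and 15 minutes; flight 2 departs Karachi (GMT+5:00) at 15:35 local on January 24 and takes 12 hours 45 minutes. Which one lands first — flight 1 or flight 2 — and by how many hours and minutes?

Flight 1 in UTC: 09:35 − 5:45 = 03:50 on Jan 25.
+2 hours and 15 minutes → arrive 06:05 UTC on Jan 25.
Flight 2 in UTC: 15:35 − 5:00 = 10:35 on Jan 24.
+12 hours and 45 minutes → arrive 23:20 UTC on Jan 24.
Flight 2 lands earlier by 6 hours 45 minutes.

the second, by 6 hours 45 minutes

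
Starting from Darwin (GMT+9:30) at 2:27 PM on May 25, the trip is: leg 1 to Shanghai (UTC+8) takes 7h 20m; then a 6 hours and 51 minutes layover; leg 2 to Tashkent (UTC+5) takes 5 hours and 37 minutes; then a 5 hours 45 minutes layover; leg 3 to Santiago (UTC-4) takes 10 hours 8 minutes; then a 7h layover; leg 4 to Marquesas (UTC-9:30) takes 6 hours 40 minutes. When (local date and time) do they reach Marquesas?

8:48 PM on May 26

Convert departure to UTC: 2:27 PM − 9:30 = 4:57 AM UTC on May 25.
Add 7 hours 20 minutes leg 1 → 12:17 PM UTC.
Add 6 hours and 51 minutes layover in Shanghai → 7:08 PM UTC.
Add 5 hours and 37 minutes leg 2 → 12:45 AM UTC (May 26).
Add 5 hours 45 minutes layover in Tashkent → 6:30 AM UTC.
Add 10 hours 8 minutes leg 3 → 4:38 PM UTC.
Add 7 hours layover in Santiago → 11:38 PM UTC.
Add 6 hours 40 minutes leg 4 → 6:18 AM UTC (May 27).
Marquesas is UTC−9:30, so local arrival = 6:18 AM − 9:30 = 8:48 PM on May 26.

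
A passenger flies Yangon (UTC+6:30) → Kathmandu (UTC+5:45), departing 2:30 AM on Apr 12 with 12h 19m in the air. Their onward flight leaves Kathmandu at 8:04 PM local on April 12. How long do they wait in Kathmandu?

6 hours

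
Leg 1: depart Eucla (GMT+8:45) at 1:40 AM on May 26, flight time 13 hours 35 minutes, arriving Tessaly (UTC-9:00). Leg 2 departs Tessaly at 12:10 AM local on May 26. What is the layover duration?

2 hours 40 minutes

Convert departure to UTC: 1:40 AM − 8:45 = 4:55 PM UTC on May 25.
Add 13 hours 35 minutes flight time → 6:30 AM UTC (May 26).
Tessaly is UTC−9:00, so local arrival = 6:30 AM − 9:00 = 9:30 PM on May 25.
Layover = 12:10 AM − 9:30 PM (+1 day) = 2 hours 40 minutes.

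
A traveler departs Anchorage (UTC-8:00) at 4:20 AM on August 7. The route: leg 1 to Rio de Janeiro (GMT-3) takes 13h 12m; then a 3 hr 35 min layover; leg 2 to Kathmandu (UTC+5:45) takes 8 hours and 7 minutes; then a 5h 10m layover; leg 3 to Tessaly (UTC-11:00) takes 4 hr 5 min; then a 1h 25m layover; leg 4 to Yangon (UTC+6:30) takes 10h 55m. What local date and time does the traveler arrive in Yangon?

Convert departure to UTC: 4:20 AM + 8:00 = 12:20 PM UTC on Aug 7.
Add 13 hours and 12 minutes leg 1 → 1:32 AM UTC (Aug 8).
Add 3 hours and 35 minutes layover in Rio de Janeiro → 5:07 AM UTC.
Add 8 hours and 7 minutes leg 2 → 1:14 PM UTC.
Add 5 hours 10 minutes layover in Kathmandu → 6:24 PM UTC.
Add 4 hours 5 minutes leg 3 → 10:29 PM UTC.
Add 1 hour and 25 minutes layover in Tessaly → 11:54 PM UTC.
Add 10 hours 55 minutes leg 4 → 10:49 AM UTC (Aug 9).
Yangon is UTC+6:30, so local arrival = 10:49 AM + 6:30 = 5:19 PM on Aug 9.

5:19 PM on Aug 9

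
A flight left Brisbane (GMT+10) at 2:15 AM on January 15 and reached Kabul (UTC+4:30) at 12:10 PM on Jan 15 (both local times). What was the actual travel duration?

15 hours 25 minutes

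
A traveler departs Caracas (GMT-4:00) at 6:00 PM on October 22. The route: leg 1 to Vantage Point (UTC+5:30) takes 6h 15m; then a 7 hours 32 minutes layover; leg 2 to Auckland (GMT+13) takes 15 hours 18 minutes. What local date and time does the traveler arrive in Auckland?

4:05 PM on October 24

Convert departure to UTC: 6:00 PM + 4:00 = 10:00 PM UTC on Oct 22.
Add 6 hours 15 minutes leg 1 → 4:15 AM UTC (Oct 23).
Add 7 hours 32 minutes layover in Vantage Point → 11:47 AM UTC.
Add 15 hours 18 minutes leg 2 → 3:05 AM UTC (Oct 24).
Auckland is UTC+13:00, so local arrival = 3:05 AM + 13:00 = 4:05 PM on Oct 24.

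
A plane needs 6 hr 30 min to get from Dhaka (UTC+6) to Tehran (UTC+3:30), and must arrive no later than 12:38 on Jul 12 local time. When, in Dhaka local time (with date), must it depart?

Target arrival in UTC: 12:38 − 3:30 = 09:08 on Jul 12.
Subtract 6 hours and 30 minutes → departure 02:38 UTC on Jul 12.
Dhaka is UTC+6:00: 02:38 + 6:00 = 08:38 on Jul 12.

08:38 on Jul 12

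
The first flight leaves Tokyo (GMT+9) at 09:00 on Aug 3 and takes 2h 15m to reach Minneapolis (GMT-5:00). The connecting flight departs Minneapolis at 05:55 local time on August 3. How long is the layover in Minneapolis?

Convert departure to UTC: 09:00 − 9:00 = 00:00 UTC on Aug 3.
Add 2 hours 15 minutes flight time → 02:15 UTC.
Minneapolis is UTC−5:00, so local arrival = 02:15 − 5:00 = 21:15 on Aug 2.
Layover = 05:55 − 21:15 (+1 day) = 8 hours 40 minutes.

8 hours 40 minutes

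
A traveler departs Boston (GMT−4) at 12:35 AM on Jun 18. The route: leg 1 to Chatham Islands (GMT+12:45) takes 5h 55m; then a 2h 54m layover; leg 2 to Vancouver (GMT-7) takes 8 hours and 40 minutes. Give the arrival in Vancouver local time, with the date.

Convert departure to UTC: 12:35 AM + 4:00 = 4:35 AM UTC on Jun 18.
Add 5 hours and 55 minutes leg 1 → 10:30 AM UTC.
Add 2 hours 54 minutes layover in Chatham Islands → 1:24 PM UTC.
Add 8 hours 40 minutes leg 2 → 10:04 PM UTC.
Vancouver is UTC−7:00, so local arrival = 10:04 PM − 7:00 = 3:04 PM on Jun 18.

3:04 PM on Jun 18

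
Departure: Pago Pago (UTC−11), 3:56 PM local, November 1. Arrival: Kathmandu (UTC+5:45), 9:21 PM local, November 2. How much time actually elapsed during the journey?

12 hours 40 minutes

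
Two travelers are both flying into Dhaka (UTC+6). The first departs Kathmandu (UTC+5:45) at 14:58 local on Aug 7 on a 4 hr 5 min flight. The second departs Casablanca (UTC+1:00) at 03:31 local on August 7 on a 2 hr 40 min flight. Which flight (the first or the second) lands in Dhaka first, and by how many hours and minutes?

Flight 1 in UTC: 14:58 − 5:45 = 09:13 on Aug 7.
+4 hours 5 minutes → arrive 13:18 UTC on Aug 7.
Flight 2 in UTC: 03:31 − 1:00 = 02:31 on Aug 7.
+2 hours and 40 minutes → arrive 05:11 UTC on Aug 7.
Flight 2 lands earlier by 8 hours 7 minutes.

the second, by 8 hours 7 minutes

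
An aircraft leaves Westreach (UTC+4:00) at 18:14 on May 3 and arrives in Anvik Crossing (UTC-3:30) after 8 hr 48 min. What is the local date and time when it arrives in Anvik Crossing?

19:32 on May 3

Anvik Crossing is 7:30 behind Westreach.
After 8 hours 48 minutes it is 03:02 (May 4) in Westreach.
Shift by the zone difference: 03:02 − 7:30 = 19:32 on May 3 in Anvik Crossing.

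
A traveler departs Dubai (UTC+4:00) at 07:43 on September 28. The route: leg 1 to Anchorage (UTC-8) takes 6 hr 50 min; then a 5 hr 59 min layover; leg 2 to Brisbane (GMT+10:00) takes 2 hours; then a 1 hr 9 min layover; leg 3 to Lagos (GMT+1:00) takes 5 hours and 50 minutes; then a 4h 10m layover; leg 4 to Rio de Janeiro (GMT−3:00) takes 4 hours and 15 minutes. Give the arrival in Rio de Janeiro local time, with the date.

Convert departure to UTC: 07:43 − 4:00 = 03:43 UTC on Sep 28.
Add 6 hours 50 minutes leg 1 → 10:33 UTC.
Add 5 hours 59 minutes layover in Anchorage → 16:32 UTC.
Add 2 hours leg 2 → 18:32 UTC.
Add 1 hour 9 minutes layover in Brisbane → 19:41 UTC.
Add 5 hours and 50 minutes leg 3 → 01:31 UTC (Sep 29).
Add 4 hours and 10 minutes layover in Lagos → 05:41 UTC.
Add 4 hours 15 minutes leg 4 → 09:56 UTC.
Rio de Janeiro is UTC−3:00, so local arrival = 09:56 − 3:00 = 06:56 on Sep 29.

06:56 on September 29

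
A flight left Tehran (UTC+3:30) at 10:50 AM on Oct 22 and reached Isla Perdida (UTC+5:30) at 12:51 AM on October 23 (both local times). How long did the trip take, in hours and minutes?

12 hours 1 minute

Departure in UTC: 10:50 AM − 3:30 = 7:20 AM on Oct 22.
Arrival in UTC: 12:51 AM − 5:30 = 7:21 PM on Oct 22.
Elapsed = 7:21 PM − 7:20 AM = 12 hours 1 minute.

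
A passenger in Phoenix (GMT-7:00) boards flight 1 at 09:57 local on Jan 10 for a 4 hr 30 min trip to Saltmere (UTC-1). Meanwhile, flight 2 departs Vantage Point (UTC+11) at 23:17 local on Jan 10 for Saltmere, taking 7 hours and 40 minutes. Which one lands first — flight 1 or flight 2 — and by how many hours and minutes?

the second, by 1 hour 30 minutes

Flight 1 in UTC: 09:57 + 7:00 = 16:57 on Jan 10.
+4 hours and 30 minutes → arrive 21:27 UTC on Jan 10.
Flight 2 in UTC: 23:17 − 11:00 = 12:17 on Jan 10.
+7 hours and 40 minutes → arrive 19:57 UTC on Jan 10.
Flight 2 lands earlier by 1 hour 30 minutes.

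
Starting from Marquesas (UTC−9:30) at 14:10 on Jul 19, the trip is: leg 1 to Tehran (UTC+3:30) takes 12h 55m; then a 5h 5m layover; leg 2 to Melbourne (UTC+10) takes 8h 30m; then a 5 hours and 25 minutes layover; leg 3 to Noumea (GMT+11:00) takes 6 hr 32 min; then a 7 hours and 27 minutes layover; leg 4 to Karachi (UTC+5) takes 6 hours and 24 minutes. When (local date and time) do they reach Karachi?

Convert departure to UTC: 14:10 + 9:30 = 23:40 UTC on Jul 19.
Add 12 hours 55 minutes leg 1 → 12:35 UTC (Jul 20).
Add 5 hours and 5 minutes layover in Tehran → 17:40 UTC.
Add 8 hours and 30 minutes leg 2 → 02:10 UTC (Jul 21).
Add 5 hours and 25 minutes layover in Melbourne → 07:35 UTC.
Add 6 hours and 32 minutes leg 3 → 14:07 UTC.
Add 7 hours and 27 minutes layover in Noumea → 21:34 UTC.
Add 6 hours 24 minutes leg 4 → 03:58 UTC (Jul 22).
Karachi is UTC+5:00, so local arrival = 03:58 + 5:00 = 08:58 on Jul 22.

08:58 on Jul 22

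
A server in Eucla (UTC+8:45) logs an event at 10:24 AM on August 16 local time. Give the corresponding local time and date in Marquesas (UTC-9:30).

In UTC: 10:24 AM − 8:45 = 1:39 AM on Aug 16.
Marquesas is UTC−9:30: 1:39 AM − 9:30 = 4:09 PM on Aug 15.

4:09 PM on Aug 15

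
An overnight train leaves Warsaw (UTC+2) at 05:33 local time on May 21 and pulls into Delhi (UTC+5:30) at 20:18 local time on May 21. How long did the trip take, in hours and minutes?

11 hours 15 minutes

Departure in UTC: 05:33 − 2:00 = 03:33 on May 21.
Arrival in UTC: 20:18 − 5:30 = 14:48 on May 21.
Elapsed = 14:48 − 03:33 = 11 hours 15 minutes.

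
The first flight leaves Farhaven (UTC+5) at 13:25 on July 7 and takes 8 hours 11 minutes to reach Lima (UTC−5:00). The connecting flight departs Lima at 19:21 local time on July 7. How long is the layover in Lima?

7 hours 45 minutes

Convert departure to UTC: 13:25 − 5:00 = 08:25 UTC on Jul 7.
Add 8 hours and 11 minutes flight time → 16:36 UTC.
Lima is UTC−5:00, so local arrival = 16:36 − 5:00 = 11:36 on Jul 7.
Layover = 19:21 − 11:36 = 7 hours 45 minutes.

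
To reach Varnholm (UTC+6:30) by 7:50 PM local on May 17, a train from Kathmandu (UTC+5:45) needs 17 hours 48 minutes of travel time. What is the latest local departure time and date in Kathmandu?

Target arrival in UTC: 7:50 PM − 6:30 = 1:20 PM on May 17.
Subtract 17 hours 48 minutes → departure 7:32 PM UTC on May 16.
Kathmandu is UTC+5:45: 7:32 PM + 5:45 = 1:17 AM on May 17.

1:17 AM on May 17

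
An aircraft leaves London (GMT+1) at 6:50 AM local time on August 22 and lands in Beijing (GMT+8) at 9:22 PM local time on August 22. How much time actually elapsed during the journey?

7 hours 32 minutes

Departure in UTC: 6:50 AM − 1:00 = 5:50 AM on Aug 22.
Arrival in UTC: 9:22 PM − 8:00 = 1:22 PM on Aug 22.
Elapsed = 1:22 PM − 5:50 AM = 7 hours 32 minutes.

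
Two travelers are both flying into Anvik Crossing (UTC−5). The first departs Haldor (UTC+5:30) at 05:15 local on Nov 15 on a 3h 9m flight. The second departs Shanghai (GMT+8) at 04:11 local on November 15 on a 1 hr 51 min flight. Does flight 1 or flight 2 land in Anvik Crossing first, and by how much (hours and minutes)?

Flight 1 in UTC: 05:15 − 5:30 = 23:45 on Nov 14.
+3 hours and 9 minutes → arrive 02:54 UTC on Nov 15.
Flight 2 in UTC: 04:11 − 8:00 = 20:11 on Nov 14.
+1 hour and 51 minutes → arrive 22:02 UTC on Nov 14.
Flight 2 lands earlier by 4 hours 52 minutes.

the second, by 4 hours 52 minutes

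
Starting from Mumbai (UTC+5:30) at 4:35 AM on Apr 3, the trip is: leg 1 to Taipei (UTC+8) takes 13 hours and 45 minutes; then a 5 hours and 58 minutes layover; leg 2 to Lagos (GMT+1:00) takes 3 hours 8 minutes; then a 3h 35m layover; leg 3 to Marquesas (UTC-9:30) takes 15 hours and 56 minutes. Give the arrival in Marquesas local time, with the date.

7:57 AM on April 4

Convert departure to UTC: 4:35 AM − 5:30 = 11:05 PM UTC on Apr 2.
Add 13 hours and 45 minutes leg 1 → 12:50 PM UTC (Apr 3).
Add 5 hours 58 minutes layover in Taipei → 6:48 PM UTC.
Add 3 hours 8 minutes leg 2 → 9:56 PM UTC.
Add 3 hours 35 minutes layover in Lagos → 1:31 AM UTC (Apr 4).
Add 15 hours 56 minutes leg 3 → 5:27 PM UTC.
Marquesas is UTC−9:30, so local arrival = 5:27 PM − 9:30 = 7:57 AM on Apr 4.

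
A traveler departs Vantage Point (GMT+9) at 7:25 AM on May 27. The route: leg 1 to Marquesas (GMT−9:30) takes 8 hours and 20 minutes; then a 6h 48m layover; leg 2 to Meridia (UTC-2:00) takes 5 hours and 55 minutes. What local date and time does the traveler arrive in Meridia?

Convert departure to UTC: 7:25 AM − 9:00 = 10:25 PM UTC on May 26.
Add 8 hours 20 minutes leg 1 → 6:45 AM UTC (May 27).
Add 6 hours and 48 minutes layover in Marquesas → 1:33 PM UTC.
Add 5 hours and 55 minutes leg 2 → 7:28 PM UTC.
Meridia is UTC−2:00, so local arrival = 7:28 PM − 2:00 = 5:28 PM on May 27.

5:28 PM on May 27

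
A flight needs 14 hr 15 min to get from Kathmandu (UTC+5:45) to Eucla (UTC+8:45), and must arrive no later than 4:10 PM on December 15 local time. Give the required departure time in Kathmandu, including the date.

10:55 PM on December 14

Target arrival in UTC: 4:10 PM − 8:45 = 7:25 AM on Dec 15.
Subtract 14 hours and 15 minutes → departure 5:10 PM UTC on Dec 14.
Kathmandu is UTC+5:45: 5:10 PM + 5:45 = 10:55 PM on Dec 14.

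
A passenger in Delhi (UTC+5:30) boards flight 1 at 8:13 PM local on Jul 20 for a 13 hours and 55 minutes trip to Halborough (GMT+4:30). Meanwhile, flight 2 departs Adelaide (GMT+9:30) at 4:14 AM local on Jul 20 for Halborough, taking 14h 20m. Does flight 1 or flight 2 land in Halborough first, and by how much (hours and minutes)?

the second, by 19 hours 34 minutes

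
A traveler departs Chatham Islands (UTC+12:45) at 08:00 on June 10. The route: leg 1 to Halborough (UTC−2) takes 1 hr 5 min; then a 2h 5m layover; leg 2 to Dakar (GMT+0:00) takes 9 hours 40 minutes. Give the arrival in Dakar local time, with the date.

08:05 on Jun 10

Convert departure to UTC: 08:00 − 12:45 = 19:15 UTC on Jun 9.
Add 1 hour and 5 minutes leg 1 → 20:20 UTC.
Add 2 hours 5 minutes layover in Halborough → 22:25 UTC.
Add 9 hours 40 minutes leg 2 → 08:05 UTC (Jun 10).
Dakar is UTC+0, so local arrival is the same: 08:05 on Jun 10.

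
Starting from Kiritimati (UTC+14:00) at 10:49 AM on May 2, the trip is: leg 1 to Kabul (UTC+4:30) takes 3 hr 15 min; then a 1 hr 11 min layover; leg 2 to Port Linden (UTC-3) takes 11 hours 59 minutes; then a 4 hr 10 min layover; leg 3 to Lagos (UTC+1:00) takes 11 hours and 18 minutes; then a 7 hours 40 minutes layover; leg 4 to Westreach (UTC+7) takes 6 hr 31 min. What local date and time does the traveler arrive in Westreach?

1:53 AM on May 4

Convert departure to UTC: 10:49 AM − 14:00 = 8:49 PM UTC on May 1.
Add 3 hours 15 minutes leg 1 → 12:04 AM UTC (May 2).
Add 1 hour 11 minutes layover in Kabul → 1:15 AM UTC.
Add 11 hours and 59 minutes leg 2 → 1:14 PM UTC.
Add 4 hours and 10 minutes layover in Port Linden → 5:24 PM UTC.
Add 11 hours and 18 minutes leg 3 → 4:42 AM UTC (May 3).
Add 7 hours and 40 minutes layover in Lagos → 12:22 PM UTC.
Add 6 hours and 31 minutes leg 4 → 6:53 PM UTC.
Westreach is UTC+7:00, so local arrival = 6:53 PM + 7:00 = 1:53 AM on May 4.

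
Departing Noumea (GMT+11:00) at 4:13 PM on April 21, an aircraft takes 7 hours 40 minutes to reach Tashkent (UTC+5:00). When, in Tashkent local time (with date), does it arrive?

5:53 PM on Apr 21

Tashkent is 6:00 behind Noumea.
After 7 hours 40 minutes it is 11:53 PM in Noumea.
Shift by the zone difference: 11:53 PM − 6:00 = 5:53 PM on Apr 21 in Tashkent.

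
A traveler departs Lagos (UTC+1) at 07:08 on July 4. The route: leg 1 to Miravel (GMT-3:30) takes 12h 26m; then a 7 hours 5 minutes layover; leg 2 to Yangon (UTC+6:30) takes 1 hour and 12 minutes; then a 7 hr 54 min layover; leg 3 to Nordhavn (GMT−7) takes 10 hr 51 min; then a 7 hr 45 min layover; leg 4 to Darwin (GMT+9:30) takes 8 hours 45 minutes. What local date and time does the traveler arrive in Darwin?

Convert departure to UTC: 07:08 − 1:00 = 06:08 UTC on Jul 4.
Add 12 hours 26 minutes leg 1 → 18:34 UTC.
Add 7 hours and 5 minutes layover in Miravel → 01:39 UTC (Jul 5).
Add 1 hour and 12 minutes leg 2 → 02:51 UTC.
Add 7 hours 54 minutes layover in Yangon → 10:45 UTC.
Add 10 hours 51 minutes leg 3 → 21:36 UTC.
Add 7 hours 45 minutes layover in Nordhavn → 05:21 UTC (Jul 6).
Add 8 hours and 45 minutes leg 4 → 14:06 UTC.
Darwin is UTC+9:30, so local arrival = 14:06 + 9:30 = 23:36 on Jul 6.

23:36 on Jul 6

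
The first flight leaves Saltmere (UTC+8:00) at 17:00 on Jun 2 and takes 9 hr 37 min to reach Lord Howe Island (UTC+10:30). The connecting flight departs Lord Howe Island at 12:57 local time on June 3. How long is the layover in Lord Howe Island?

7 hours 50 minutes

Convert departure to UTC: 17:00 − 8:00 = 09:00 UTC on Jun 2.
Add 9 hours and 37 minutes flight time → 18:37 UTC.
Lord Howe Island is UTC+10:30, so local arrival = 18:37 + 10:30 = 05:07 on Jun 3.
Layover = 12:57 − 05:07 = 7 hours 50 minutes.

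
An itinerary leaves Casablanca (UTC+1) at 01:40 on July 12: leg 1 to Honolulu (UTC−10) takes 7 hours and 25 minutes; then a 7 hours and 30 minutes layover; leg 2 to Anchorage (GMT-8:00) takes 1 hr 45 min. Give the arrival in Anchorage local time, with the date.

09:20 on July 12

Convert departure to UTC: 01:40 − 1:00 = 00:40 UTC on Jul 12.
Add 7 hours and 25 minutes leg 1 → 08:05 UTC.
Add 7 hours and 30 minutes layover in Honolulu → 15:35 UTC.
Add 1 hour and 45 minutes leg 2 → 17:20 UTC.
Anchorage is UTC−8:00, so local arrival = 17:20 − 8:00 = 09:20 on Jul 12.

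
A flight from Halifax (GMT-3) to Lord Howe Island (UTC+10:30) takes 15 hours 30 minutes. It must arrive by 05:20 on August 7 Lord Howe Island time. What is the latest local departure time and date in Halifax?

Target arrival in UTC: 05:20 − 10:30 = 18:50 on Aug 6.
Subtract 15 hours 30 minutes → departure 03:20 UTC on Aug 6.
Halifax is UTC−3:00: 03:20 − 3:00 = 00:20 on Aug 6.

00:20 on August 6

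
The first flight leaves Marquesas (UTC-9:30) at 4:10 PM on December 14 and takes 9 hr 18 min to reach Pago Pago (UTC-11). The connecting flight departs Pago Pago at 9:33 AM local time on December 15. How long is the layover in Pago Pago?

9 hours 35 minutes

Convert departure to UTC: 4:10 PM + 9:30 = 1:40 AM UTC on Dec 15.
Add 9 hours 18 minutes flight time → 10:58 AM UTC.
Pago Pago is UTC−11:00, so local arrival = 10:58 AM − 11:00 = 11:58 PM on Dec 14.
Layover = 9:33 AM − 11:58 PM (+1 day) = 9 hours 35 minutes.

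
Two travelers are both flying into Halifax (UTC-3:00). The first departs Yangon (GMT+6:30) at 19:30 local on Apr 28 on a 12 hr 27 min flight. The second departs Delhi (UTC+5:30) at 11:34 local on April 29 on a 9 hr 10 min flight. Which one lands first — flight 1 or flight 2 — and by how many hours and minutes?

the first, by 13 hours 47 minutes

Flight 1 in UTC: 19:30 − 6:30 = 13:00 on Apr 28.
+12 hours and 27 minutes → arrive 01:27 UTC on Apr 29.
Flight 2 in UTC: 11:34 − 5:30 = 06:04 on Apr 29.
+9 hours 10 minutes → arrive 15:14 UTC on Apr 29.
Flight 1 lands earlier by 13 hours 47 minutes.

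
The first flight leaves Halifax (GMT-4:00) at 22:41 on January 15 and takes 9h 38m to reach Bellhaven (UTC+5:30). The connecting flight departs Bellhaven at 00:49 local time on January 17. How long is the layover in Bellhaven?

7 hours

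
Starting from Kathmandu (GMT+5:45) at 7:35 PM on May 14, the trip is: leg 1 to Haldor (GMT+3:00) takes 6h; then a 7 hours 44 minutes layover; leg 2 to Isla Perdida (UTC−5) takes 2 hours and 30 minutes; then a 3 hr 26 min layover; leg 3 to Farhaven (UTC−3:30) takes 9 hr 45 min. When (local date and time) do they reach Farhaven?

Convert departure to UTC: 7:35 PM − 5:45 = 1:50 PM UTC on May 14.
Add 6 hours leg 1 → 7:50 PM UTC.
Add 7 hours 44 minutes layover in Haldor → 3:34 AM UTC (May 15).
Add 2 hours 30 minutes leg 2 → 6:04 AM UTC.
Add 3 hours 26 minutes layover in Isla Perdida → 9:30 AM UTC.
Add 9 hours and 45 minutes leg 3 → 7:15 PM UTC.
Farhaven is UTC−3:30, so local arrival = 7:15 PM − 3:30 = 3:45 PM on May 15.

3:45 PM on May 15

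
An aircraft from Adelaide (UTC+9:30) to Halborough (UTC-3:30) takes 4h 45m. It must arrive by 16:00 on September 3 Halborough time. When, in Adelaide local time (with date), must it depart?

00:15 on September 4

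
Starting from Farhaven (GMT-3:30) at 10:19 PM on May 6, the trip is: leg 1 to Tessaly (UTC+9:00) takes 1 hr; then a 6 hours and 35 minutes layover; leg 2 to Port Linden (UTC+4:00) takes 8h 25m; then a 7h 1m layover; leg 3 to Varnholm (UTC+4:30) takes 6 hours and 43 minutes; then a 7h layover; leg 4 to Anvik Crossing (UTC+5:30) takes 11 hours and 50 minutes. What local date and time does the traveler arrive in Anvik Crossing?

7:53 AM on May 9

Convert departure to UTC: 10:19 PM + 3:30 = 1:49 AM UTC on May 7.
Add 1 hour leg 1 → 2:49 AM UTC.
Add 6 hours and 35 minutes layover in Tessaly → 9:24 AM UTC.
Add 8 hours 25 minutes leg 2 → 5:49 PM UTC.
Add 7 hours 1 minute layover in Port Linden → 12:50 AM UTC (May 8).
Add 6 hours 43 minutes leg 3 → 7:33 AM UTC.
Add 7 hours layover in Varnholm → 2:33 PM UTC.
Add 11 hours and 50 minutes leg 4 → 2:23 AM UTC (May 9).
Anvik Crossing is UTC+5:30, so local arrival = 2:23 AM + 5:30 = 7:53 AM on May 9.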